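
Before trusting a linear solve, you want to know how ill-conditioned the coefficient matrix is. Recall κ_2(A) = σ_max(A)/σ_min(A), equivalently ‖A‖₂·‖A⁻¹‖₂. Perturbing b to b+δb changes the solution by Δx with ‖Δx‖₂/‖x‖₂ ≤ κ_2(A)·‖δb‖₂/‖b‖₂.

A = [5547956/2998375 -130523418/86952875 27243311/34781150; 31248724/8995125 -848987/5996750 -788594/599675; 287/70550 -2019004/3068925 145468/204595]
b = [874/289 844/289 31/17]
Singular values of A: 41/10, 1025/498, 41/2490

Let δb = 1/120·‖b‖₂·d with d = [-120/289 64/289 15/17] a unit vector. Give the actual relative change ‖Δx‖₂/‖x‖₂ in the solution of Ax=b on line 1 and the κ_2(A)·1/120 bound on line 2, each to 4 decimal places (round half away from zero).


0.0382
2.0750

from the listed singular values, σ₁ = 41/10, σ_n = 41/2490
κ = σ_max/σ_min = (41/10)/(41/2490) = 249.0000
perturbation bound = 249.0000·1/120 = 2.0750
solve Ax = b  →  x = [17.9415 41.3511 40.7238]
‖b‖ = 4.5826, ‖x‖ = 60.7473
re-solving with b+δb shifts x by Δx of norm 2.3192
relative error = 0.0382
so the bound overstates the realised error by a factor of ≈ 54.3502 (computed from the unrounded values)


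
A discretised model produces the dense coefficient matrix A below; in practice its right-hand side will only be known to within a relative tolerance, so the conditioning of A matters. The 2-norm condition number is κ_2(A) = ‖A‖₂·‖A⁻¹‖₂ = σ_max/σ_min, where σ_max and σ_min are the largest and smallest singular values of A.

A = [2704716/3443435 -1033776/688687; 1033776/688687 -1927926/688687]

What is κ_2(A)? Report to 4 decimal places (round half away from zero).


238.3000

M = AᵀA = [117760585104/41028528025 -44156708064/8205705605; -44156708064/8205705605 16559140068/1641141121]. tr(M)=1839927636/141967225, det(M)=419904/141967225
char-poly roots: 324/25 and 1296/5678689
κ_2(A) = √(λ_max/λ_min) = √((324/25) / (1296/5678689)) = 238.3000


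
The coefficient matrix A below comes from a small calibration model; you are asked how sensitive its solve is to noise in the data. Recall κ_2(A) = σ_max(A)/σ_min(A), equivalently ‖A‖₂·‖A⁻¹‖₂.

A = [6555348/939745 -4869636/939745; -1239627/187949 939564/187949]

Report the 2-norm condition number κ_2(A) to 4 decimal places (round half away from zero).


form AᵀA = [96777009369/1050084025 -72580120308/1050084025; -72580120308/1050084025 54438605856/1050084025] with trace 6048624609/42003361 and determinant 20250000/42003361
eigenvalues of AᵀA: λ = (tr ± √(tr²−4·det))/2 = 144, 140625/42003361
σ_max=√144=12, σ_min=√(140625/42003361)=(375/6481) → κ = 207.3920

207.3920


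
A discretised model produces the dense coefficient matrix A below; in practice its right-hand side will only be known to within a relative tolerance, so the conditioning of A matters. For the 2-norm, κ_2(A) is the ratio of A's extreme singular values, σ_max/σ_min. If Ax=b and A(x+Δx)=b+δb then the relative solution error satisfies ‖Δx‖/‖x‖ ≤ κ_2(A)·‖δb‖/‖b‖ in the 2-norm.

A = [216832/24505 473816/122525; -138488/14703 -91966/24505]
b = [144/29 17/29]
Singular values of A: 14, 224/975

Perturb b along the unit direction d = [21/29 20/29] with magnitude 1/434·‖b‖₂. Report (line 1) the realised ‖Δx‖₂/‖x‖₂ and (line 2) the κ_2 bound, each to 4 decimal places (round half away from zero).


σ_max = 14, σ_min = 224/975
κ_2(A) = 14 / (224/975) = 60.9375
bound on ‖Δx‖/‖x‖: κ·ε = 60.9375·1/434 = 0.1404
solve Ax = b  →  x = [-6.4986 16.1538]
‖b‖₂ = 5.0000 and ‖x‖₂ = 17.4120
δb = ε·‖b‖·d = [0.0083 0.0079]; solving A·Δx = δb gives ‖Δx‖ = 0.0501
relative error = 0.0029
tightness: 0.0029 against a bound of 0.1404 (unrounded ratio ≈ 0.0205)

0.0029
0.1404


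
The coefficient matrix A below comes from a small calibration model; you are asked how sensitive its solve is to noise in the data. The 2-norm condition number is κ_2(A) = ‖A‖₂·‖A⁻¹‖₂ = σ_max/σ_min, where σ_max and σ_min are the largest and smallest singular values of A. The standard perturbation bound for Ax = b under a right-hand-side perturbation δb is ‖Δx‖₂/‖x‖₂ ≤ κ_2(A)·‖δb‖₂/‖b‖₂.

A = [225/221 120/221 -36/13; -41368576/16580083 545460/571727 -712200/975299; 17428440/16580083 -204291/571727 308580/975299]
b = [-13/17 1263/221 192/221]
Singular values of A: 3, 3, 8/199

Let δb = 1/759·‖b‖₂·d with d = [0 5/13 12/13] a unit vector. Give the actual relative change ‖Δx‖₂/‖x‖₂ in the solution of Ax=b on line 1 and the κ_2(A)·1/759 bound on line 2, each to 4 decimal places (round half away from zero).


σ_max = 3, σ_min = 8/199
condition number: 3 ÷ (8/199) = 74.6250
κ_2(A)·‖δb‖/‖b‖ = 0.0983
solve Ax = b  →  x = [18.2215 69.3974 20.5826]
‖b‖₂ = 5.8310 and ‖x‖₂ = 74.6436
Δx = A⁻¹·δb where δb = 1/759·5.8310·d; ‖Δx‖ = 0.1911
realised ‖Δx‖/‖x‖ = 0.0026
so the bound overstates the realised error by a factor of ≈ 38.4038 (computed from the unrounded values)

0.0026
0.0983


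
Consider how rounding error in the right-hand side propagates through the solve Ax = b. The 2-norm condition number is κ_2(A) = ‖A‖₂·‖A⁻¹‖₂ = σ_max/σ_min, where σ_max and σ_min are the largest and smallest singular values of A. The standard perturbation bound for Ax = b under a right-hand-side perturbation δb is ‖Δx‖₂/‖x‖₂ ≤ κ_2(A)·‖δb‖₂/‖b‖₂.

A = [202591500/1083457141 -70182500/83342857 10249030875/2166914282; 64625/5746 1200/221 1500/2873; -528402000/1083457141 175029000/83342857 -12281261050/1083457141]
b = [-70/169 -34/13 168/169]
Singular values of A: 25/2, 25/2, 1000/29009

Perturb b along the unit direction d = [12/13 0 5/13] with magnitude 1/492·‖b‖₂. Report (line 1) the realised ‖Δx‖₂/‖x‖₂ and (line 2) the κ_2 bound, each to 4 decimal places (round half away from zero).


largest singular value 25/2, smallest 1000/29009
κ_2(A) = (25/2) / (1000/29009) = 362.6125
perturbation bound = 362.6125·1/492 = 0.7370
solve Ax = b  →  x = [-0.1919 -0.0753 -0.0934]
2-norm of b is 2.8284; of x, 0.2263
δb = ε·‖b‖·d = [0.0053 0.0000 0.0022]; solving A·Δx = δb gives ‖Δx‖ = 0.1668
dividing the unrounded norms, ‖Δx‖/‖x‖ = 0.7370
so the bound is sharp here: realised error equals the bound

0.7370
0.7370


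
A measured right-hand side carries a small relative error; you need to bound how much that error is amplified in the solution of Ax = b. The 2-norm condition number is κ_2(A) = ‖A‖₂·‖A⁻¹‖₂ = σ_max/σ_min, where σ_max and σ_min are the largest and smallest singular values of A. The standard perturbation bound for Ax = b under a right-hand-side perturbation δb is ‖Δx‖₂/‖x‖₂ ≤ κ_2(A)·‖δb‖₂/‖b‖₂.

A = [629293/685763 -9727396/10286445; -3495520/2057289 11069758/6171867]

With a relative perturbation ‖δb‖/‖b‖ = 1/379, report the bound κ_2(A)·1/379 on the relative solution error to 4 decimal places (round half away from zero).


0.5285

AᵀA = [54611581969/14645114289 -860087343668/219676714335; -860087343668/219676714335 13547019553396/3295150715025]; tr = 30718936381/3918134025, det = 240100/156725361
solving λ² − 30718936381/3918134025·λ + 240100/156725361 = 0 gives λ = 196/25, 30625/156725361
κ_2(A) = √(λ_max/λ_min) = √((196/25) / (30625/156725361)) = 200.3040
κ_2(A)·‖δb‖/‖b‖ = 0.5285


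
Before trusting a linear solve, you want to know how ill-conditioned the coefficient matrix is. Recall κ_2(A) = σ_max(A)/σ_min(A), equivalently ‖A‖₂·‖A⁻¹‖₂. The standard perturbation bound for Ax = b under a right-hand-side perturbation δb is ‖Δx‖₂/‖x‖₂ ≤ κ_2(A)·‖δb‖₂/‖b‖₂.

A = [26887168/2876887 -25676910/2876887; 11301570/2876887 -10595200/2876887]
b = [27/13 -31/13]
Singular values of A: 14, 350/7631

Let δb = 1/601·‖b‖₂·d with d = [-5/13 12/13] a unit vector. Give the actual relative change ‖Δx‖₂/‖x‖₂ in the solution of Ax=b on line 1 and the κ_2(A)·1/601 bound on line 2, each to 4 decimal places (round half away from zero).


0.0018
0.5079

largest singular value 14, smallest 350/7631
κ = σ_max/σ_min = 14/(350/7631) = 305.2400
κ_2(A)·‖δb‖/‖b‖ = 0.5079
solve Ax = b  →  x = [-45.0576 -47.4141]
2-norm of b is 3.1623; of x, 65.4086
re-solving with b+δb shifts x by Δx of norm 0.1147
realised ‖Δx‖/‖x‖ = 0.0018
tightness: 0.0018 against a bound of 0.5079 (unrounded ratio ≈ 0.0035)


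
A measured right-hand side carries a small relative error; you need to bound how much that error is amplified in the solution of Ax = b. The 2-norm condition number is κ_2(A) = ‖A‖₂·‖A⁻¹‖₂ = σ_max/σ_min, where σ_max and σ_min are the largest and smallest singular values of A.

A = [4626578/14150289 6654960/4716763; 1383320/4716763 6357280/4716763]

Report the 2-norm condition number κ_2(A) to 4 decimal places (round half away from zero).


form AᵀA = [45930311524/238086419481 22660384160/26454046609; 22660384160/26454046609 100717600000/26454046609] with trace 566560804/141633801 and determinant 102400/141633801
solving λ² − 566560804/141633801·λ + 102400/141633801 = 0 gives λ = 4, 25600/141633801
so κ_2 = √(4 / (25600/141633801)) = 148.7625

148.7625


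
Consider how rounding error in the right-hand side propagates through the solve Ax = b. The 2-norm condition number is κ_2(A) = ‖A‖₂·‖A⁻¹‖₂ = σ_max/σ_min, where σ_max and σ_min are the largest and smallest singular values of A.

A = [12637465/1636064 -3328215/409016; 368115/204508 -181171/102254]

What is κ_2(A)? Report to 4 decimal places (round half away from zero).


form AᵀA = [100165422625/1592329216 -26290503855/398082304; -26290503855/398082304 6901952401/99520576] with trace 250412201/1893376 and determinant 6996025/7573504
λ_max, λ_min = (250412201/1893376 ± √62693024303834001/3584872677376)/2 = 529/4, 13225/1893376
κ_2(A) = √(λ_max/λ_min) = √((529/4) / (13225/1893376)) = 137.6000

137.6000


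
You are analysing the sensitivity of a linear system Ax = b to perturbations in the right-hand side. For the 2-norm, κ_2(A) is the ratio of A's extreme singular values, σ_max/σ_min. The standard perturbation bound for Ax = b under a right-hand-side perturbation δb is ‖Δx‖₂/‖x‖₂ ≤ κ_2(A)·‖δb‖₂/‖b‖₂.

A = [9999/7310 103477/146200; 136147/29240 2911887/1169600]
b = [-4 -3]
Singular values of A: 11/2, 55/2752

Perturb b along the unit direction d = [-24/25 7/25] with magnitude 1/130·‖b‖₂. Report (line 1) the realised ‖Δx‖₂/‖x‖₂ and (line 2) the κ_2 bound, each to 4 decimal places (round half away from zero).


0.0128
2.1169

from the listed singular values, σ₁ = 11/2, σ_n = 55/2752
κ = σ_max/σ_min = (11/2)/(55/2752) = 275.2000
perturbation bound = 275.2000·1/130 = 2.1169
solve Ax = b  →  x = [-71.2813 132.1070]
‖b‖ = 5.0000, ‖x‖ = 150.1109
with δb = [-0.0369 0.0108], A·Δx = δb → ‖Δx‖ = 1.9245
realised ‖Δx‖/‖x‖ = 0.0128
realised/bound (from unrounded values) ≈ 0.0061


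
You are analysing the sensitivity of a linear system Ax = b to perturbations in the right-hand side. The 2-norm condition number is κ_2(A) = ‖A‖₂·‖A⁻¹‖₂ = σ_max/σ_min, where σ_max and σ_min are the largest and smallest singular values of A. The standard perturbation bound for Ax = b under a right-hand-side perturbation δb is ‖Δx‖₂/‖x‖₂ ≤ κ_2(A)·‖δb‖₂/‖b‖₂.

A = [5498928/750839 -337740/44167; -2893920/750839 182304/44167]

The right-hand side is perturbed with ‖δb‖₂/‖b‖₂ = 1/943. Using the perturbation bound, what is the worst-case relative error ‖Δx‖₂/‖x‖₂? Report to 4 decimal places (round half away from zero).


0.2019

form AᵀA = [133608934656/1950723889 -140281243200/1950723889; -140281243200/1950723889 147303056016/1950723889] with trace 334021392/2319529 and determinant 1327104/2319529
λ_max, λ_min = (334021392/2319529 ± √111557977288761600/5380214781841)/2 = 144, 9216/2319529
κ_2(A) = √(λ_max/λ_min) = √(144 / (9216/2319529)) = 190.3750
bound on ‖Δx‖/‖x‖: κ·ε = 190.3750·1/943 = 0.2019


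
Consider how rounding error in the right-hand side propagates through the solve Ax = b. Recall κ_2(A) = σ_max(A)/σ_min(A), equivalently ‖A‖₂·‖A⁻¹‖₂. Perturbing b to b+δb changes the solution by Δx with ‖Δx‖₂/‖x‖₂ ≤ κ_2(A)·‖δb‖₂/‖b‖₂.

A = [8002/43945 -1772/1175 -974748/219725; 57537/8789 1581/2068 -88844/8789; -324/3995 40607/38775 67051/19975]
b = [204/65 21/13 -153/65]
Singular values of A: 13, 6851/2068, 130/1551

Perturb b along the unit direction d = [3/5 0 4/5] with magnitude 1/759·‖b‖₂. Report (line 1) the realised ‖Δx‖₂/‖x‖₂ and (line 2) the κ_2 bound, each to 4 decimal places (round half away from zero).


σ_max = 13, σ_min = 130/1551
κ = σ_max/σ_min = 13/(130/1551) = 155.1000
bound on ‖Δx‖/‖x‖: κ·ε = 155.1000·1/759 = 0.2043
solve Ax = b  →  x = [-0.5306 -0.5433 -0.5445]
‖b‖₂ = 4.2426 and ‖x‖₂ = 0.9345
δb = ε·‖b‖·d = [0.0034 0.0000 0.0045]; solving A·Δx = δb gives ‖Δx‖ = 0.0667
relative error = 0.0714
realised/bound (from unrounded values) ≈ 0.3492

0.0714
0.2043


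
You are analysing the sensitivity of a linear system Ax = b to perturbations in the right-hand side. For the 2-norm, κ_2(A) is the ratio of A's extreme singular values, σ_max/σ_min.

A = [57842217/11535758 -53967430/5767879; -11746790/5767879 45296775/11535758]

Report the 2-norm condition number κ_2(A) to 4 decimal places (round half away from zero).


M = AᵀA = [23063138276281/787418417956 -10809726333120/196854604489; -10809726333120/196854604489 81075336264025/787418417956]. tr(M)=180170371177/1362315602, det(M)=4372515625/10898524816
λ_max, λ_min = (180170371177/1362315602 ± √8114596069232497306176/463975949863155601)/2 = 529/4, 8265625/2724631204
σ_max=√(529/4)=(23/2), σ_min=√(8265625/2724631204)=(2875/52198) → κ = 208.7920

208.7920


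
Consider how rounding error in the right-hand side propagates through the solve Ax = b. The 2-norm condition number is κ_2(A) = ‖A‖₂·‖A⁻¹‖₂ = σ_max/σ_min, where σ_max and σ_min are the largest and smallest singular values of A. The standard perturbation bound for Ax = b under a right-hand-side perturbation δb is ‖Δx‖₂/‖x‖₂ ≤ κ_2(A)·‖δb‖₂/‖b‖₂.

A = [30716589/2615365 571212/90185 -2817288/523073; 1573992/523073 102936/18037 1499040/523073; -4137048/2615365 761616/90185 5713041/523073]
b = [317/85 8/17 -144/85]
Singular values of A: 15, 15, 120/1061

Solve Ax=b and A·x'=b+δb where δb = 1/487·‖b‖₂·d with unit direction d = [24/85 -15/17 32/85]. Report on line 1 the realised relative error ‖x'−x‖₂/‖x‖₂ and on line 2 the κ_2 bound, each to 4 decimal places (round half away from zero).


0.2723
0.2723

from the listed singular values, σ₁ = 15, σ_n = 120/1061
condition number: 15 ÷ (120/1061) = 132.6250
κ_2(A)·‖δb‖/‖b‖ = 0.2723
solve Ax = b  →  x = [0.2129 0.0533 -0.1655]
‖b‖₂ = 4.1231 and ‖x‖₂ = 0.2749
δb = ε·‖b‖·d = [0.0024 -0.0075 0.0032]; solving A·Δx = δb gives ‖Δx‖ = 0.0749
dividing the unrounded norms, ‖Δx‖/‖x‖ = 0.2723
tightness: 0.2723 against a bound of 0.2723; the bound is attained (ratio 1)


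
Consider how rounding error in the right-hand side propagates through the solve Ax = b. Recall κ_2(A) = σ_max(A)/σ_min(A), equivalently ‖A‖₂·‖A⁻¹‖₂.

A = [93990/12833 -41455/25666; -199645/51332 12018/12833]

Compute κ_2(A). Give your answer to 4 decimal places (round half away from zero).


form AᵀA = [181204047625/2634974224 -5096022255/329371778; -5096022255/329371778 2296246321/658743556] with trace 113259389/1567504 and determinant 2088025/6270016
eigenvalues of AᵀA: λ = (tr ± √(tr²−4·det))/2 = 289/4, 7225/1567504
σ_max=√(289/4)=(17/2), σ_min=√(7225/1567504)=(85/1252) → κ = 125.2000

125.2000


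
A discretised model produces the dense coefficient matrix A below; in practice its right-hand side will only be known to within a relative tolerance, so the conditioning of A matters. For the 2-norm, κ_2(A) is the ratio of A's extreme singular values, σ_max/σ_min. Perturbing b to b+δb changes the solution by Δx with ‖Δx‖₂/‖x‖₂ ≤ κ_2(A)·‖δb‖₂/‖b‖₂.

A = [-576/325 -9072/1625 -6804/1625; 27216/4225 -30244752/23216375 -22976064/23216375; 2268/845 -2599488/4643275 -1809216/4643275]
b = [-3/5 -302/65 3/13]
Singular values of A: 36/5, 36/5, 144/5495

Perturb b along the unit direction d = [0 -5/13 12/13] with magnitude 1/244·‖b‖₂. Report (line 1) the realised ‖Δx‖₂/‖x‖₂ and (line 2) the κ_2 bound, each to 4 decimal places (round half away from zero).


σ_max = 36/5, σ_min = 144/5495
κ = σ_max/σ_min = (36/5)/(144/5495) = 274.7500
perturbation bound = 274.7500·1/244 = 1.1260
solve Ax = b  →  x = [-0.5449 -45.6122 61.1902]
‖b‖₂ = 4.6904 and ‖x‖₂ = 76.3217
with δb = [0.0000 -0.0074 0.0177], A·Δx = δb → ‖Δx‖ = 0.7335
realised ‖Δx‖/‖x‖ = 0.0096
realised/bound (from unrounded values) ≈ 0.0085

0.0096
1.1260


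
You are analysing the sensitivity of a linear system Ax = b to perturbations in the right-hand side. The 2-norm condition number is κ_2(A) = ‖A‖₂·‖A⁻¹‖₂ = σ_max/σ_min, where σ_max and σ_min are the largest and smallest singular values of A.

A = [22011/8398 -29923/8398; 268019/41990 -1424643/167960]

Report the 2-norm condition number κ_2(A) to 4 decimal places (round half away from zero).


258.4000

AᵀA = [248361797/5216450 -2649082293/41731600; -2649082293/41731600 14128769521/166926400]; tr = 883053881/6677056, det = 6996025/26708224
solving λ² − 883053881/6677056·λ + 6996025/26708224 = 0 gives λ = 529/4, 13225/6677056
κ_2(A) = √(λ_max/λ_min) = √((529/4) / (13225/6677056)) = 258.4000


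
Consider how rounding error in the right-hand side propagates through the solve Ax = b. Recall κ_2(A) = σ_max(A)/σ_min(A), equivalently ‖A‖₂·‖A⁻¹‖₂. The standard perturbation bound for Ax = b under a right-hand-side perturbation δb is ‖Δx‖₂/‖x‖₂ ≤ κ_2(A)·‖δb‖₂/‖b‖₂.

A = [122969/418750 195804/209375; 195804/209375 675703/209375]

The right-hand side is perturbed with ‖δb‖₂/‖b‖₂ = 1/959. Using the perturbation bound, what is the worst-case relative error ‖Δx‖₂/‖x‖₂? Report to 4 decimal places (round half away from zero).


0.1747

form AᵀA = [269565121/280562500 230950818/70140625; 230950818/70140625 791862001/70140625] with trace 5499221/448900 and determinant 2401/448900
eigenvalues of AᵀA: λ = (tr ± √(tr²−4·det))/2 = 49/4, 49/112225
κ_2(A) = √(λ_max/λ_min) = √((49/4) / (49/112225)) = 167.5000
worst-case relative error ≤ 167.5000 × 1/959 = 0.1747


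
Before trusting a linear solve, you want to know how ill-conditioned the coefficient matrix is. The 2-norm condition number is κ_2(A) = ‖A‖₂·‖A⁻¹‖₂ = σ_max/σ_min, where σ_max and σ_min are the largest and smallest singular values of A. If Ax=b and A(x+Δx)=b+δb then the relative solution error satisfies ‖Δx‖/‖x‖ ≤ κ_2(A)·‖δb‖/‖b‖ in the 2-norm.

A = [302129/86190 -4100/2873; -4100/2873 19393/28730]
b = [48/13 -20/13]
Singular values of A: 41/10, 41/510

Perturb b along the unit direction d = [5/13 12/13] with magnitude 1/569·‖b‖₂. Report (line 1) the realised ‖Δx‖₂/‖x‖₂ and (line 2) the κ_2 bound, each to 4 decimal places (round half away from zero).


largest singular value 41/10, smallest 41/510
κ = σ_max/σ_min = (41/10)/(41/510) = 51.0000
worst-case relative error ≤ 51.0000 × 1/569 = 0.0896
solve Ax = b  →  x = [0.9006 -0.3752]
‖b‖ = 4.0000, ‖x‖ = 0.9756
δb = ε·‖b‖·d = [0.0027 0.0065]; solving A·Δx = δb gives ‖Δx‖ = 0.0874
dividing the unrounded norms, ‖Δx‖/‖x‖ = 0.0896
so the bound is sharp here: realised error equals the bound

0.0896
0.0896


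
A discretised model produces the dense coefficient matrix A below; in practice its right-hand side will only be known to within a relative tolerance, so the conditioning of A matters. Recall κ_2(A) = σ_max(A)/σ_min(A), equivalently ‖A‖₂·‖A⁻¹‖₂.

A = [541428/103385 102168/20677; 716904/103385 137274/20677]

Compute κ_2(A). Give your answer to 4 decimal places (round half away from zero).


M = AᵀA = [1113235344/14742701 1060199280/14742701; 1060199280/14742701 1009739700/14742701]. tr(M)=73206036/508369, det(M)=129600/508369
eigenvalues of AᵀA: λ = (tr ± √(tr²−4·det))/2 = 144, 900/508369
κ_2(A) = √(λ_max/λ_min) = √(144 / (900/508369)) = 285.2000

285.2000


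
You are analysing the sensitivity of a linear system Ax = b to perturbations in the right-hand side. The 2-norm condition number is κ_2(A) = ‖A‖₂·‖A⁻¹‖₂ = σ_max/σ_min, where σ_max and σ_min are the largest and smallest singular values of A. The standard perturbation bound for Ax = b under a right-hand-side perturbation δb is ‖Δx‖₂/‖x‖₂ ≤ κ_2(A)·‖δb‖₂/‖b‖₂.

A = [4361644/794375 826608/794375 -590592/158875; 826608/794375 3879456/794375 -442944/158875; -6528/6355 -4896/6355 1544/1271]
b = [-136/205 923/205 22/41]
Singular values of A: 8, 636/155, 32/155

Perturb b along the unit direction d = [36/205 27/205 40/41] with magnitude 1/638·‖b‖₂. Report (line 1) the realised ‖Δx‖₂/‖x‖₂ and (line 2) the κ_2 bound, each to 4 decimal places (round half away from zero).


0.0070
0.0607

σ_max = 8, σ_min = 32/155
κ_2(A) = 8 / (32/155) = 38.7500
κ_2(A)·‖δb‖/‖b‖ = 0.0607
solve Ax = b  →  x = [1.9001 2.6436 3.7250]
2-norm of b is 4.5826; of x, 4.9472
with δb = [0.0013 0.0009 0.0070], A·Δx = δb → ‖Δx‖ = 0.0348
realised ‖Δx‖/‖x‖ = 0.0070
so the bound overstates the realised error by a factor of ≈ 8.6365 (computed from the unrounded values)


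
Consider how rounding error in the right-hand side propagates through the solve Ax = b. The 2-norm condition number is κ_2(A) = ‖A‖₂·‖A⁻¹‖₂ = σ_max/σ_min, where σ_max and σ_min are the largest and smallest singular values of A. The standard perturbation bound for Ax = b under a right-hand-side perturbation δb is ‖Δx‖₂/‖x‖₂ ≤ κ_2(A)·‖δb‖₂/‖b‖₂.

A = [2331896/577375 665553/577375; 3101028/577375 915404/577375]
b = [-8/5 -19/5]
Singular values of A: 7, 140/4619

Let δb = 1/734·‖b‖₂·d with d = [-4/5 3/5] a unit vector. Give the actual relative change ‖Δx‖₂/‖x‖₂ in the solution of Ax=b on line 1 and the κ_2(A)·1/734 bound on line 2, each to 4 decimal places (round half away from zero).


0.0056
0.3146

σ_max = 7, σ_min = 140/4619
κ = σ_max/σ_min = 7/(140/4619) = 230.9500
perturbation bound = 230.9500·1/734 = 0.3146
solve Ax = b  →  x = [8.6894 -31.8331]
2-norm of b is 4.1231; of x, 32.9978
with δb = [-0.0045 0.0034], A·Δx = δb → ‖Δx‖ = 0.1853
relative error = 0.0056
realised/bound (from unrounded values) ≈ 0.0179


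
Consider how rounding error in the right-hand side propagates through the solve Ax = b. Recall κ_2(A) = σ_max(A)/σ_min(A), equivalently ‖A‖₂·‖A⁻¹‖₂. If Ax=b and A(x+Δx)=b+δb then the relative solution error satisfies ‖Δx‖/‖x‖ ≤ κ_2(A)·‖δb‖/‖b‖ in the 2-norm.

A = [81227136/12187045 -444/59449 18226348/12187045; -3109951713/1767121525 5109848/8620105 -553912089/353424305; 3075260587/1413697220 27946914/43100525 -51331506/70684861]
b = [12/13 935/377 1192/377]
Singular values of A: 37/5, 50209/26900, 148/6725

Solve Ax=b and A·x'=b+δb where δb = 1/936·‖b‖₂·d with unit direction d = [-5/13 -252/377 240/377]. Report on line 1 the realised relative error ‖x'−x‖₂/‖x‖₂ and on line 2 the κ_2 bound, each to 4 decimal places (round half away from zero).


σ_max = 37/5, σ_min = 148/6725
κ_2(A) = (37/5) / (148/6725) = 336.2500
worst-case relative error ≤ 336.2500 × 1/936 = 0.3592
solve Ax = b  →  x = [0.5469 1.0085 -1.8151]
‖b‖ = 4.1231, ‖x‖ = 2.1473
δb = ε·‖b‖·d = [-0.0017 -0.0029 0.0028]; solving A·Δx = δb gives ‖Δx‖ = 0.2002
dividing the unrounded norms, ‖Δx‖/‖x‖ = 0.0932
so the bound overstates the realised error by a factor of ≈ 3.8539 (computed from the unrounded values)

0.0932
0.3592


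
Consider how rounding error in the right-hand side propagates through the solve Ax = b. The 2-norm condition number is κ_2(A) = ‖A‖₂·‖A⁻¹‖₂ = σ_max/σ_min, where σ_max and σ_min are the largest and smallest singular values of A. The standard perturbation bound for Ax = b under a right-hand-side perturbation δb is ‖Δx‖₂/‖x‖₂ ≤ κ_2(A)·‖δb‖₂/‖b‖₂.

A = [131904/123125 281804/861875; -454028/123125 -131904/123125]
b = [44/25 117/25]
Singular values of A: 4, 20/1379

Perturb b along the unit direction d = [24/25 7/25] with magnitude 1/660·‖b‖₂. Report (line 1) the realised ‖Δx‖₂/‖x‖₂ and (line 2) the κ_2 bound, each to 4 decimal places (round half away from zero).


0.0025
0.4179

σ_max = 4, σ_min = 20/1379
κ = σ_max/σ_min = 4/(20/1379) = 275.8000
worst-case relative error ≤ 275.8000 × 1/660 = 0.4179
solve Ax = b  →  x = [-58.8780 198.2960]
‖b‖₂ = 5.0000 and ‖x‖₂ = 206.8524
re-solving with b+δb shifts x by Δx of norm 0.5223
realised ‖Δx‖/‖x‖ = 0.0025
realised/bound (from unrounded values) ≈ 0.0060


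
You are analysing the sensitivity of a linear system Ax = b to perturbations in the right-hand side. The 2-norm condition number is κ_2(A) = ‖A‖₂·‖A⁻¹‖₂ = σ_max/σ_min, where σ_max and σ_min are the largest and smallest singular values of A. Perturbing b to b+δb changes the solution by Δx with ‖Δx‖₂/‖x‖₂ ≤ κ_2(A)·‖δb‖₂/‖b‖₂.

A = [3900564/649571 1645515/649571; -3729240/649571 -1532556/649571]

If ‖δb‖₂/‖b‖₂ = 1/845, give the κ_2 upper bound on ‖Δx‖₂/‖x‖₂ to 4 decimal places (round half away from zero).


0.2549

AᵀA = [34627384656/501715201 14427711900/501715201; 14427711900/501715201 6012422721/501715201]; tr = 240472233/2968729, det = 419904/2968729
λ_max, λ_min = (240472233/2968729 ± √57821908519278225/8813351875441)/2 = 81, 5184/2968729
so κ_2 = √(81 / (5184/2968729)) = 215.3750
worst-case relative error ≤ 215.3750 × 1/845 = 0.2549


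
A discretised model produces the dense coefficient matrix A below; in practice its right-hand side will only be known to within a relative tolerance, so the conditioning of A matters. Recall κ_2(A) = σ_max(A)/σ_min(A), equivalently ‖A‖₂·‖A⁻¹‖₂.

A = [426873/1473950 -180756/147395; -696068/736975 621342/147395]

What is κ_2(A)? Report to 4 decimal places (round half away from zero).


323.5500

AᵀA = [3392421121/3476045764 -3768609690/869011441; -3768609690/869011441 16749544500/869011441]; tr = 41874241/2067844, det = 2025/516961
char-poly roots: 81/4 and 100/516961
σ_max=√(81/4)=(9/2), σ_min=√(100/516961)=(10/719) → κ = 323.5500


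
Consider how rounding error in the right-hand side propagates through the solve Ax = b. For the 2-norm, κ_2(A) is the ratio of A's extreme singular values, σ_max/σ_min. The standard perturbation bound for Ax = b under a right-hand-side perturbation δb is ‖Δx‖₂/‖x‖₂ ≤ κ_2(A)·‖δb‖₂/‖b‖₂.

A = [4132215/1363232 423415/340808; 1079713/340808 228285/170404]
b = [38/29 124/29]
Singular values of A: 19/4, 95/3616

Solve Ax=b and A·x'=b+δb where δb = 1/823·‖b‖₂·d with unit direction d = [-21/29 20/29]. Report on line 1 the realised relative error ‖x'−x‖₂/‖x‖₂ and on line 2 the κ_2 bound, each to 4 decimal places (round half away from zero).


largest singular value 19/4, smallest 95/3616
κ = σ_max/σ_min = (19/4)/(95/3616) = 180.8000
κ_2(A)·‖δb‖/‖b‖ = 0.2197
solve Ax = b  →  x = [-28.5020 70.5943]
‖b‖₂ = 4.4721 and ‖x‖₂ = 76.1310
Δx = A⁻¹·δb where δb = 1/823·4.4721·d; ‖Δx‖ = 0.2068
relative error = 0.0027
so the bound overstates the realised error by a factor of ≈ 80.8612 (computed from the unrounded values)

0.0027
0.2197


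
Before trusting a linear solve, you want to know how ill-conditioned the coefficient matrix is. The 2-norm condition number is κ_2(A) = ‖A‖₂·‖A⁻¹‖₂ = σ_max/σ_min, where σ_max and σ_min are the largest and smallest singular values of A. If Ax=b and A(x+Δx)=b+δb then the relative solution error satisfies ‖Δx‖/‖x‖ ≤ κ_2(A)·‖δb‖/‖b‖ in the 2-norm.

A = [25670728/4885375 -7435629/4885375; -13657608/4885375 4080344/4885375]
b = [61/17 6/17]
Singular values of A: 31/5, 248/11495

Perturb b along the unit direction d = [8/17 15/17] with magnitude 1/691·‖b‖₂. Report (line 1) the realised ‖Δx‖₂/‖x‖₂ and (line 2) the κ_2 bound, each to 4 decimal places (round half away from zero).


0.0026
0.4159

σ_max = 31/5, σ_min = 248/11495
condition number: (31/5) ÷ (248/11495) = 287.3750
κ_2(A)·‖δb‖/‖b‖ = 0.4159
solve Ax = b  →  x = [26.4210 88.8581]
‖b‖ = 3.6056, ‖x‖ = 92.7029
Δx = A⁻¹·δb where δb = 1/691·3.6056·d; ‖Δx‖ = 0.2419
relative error = 0.0026
realised/bound (from unrounded values) ≈ 0.0063


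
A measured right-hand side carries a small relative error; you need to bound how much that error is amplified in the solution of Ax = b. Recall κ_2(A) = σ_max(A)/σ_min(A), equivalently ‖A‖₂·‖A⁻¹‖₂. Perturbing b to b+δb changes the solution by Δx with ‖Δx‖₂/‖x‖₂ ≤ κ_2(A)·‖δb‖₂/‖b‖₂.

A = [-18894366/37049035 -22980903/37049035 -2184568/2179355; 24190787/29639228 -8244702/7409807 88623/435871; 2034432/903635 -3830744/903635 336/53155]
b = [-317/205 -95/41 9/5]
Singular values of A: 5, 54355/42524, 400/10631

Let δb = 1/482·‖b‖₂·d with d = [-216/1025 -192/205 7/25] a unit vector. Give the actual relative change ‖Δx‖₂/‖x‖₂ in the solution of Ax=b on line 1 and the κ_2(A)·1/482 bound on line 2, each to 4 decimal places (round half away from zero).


largest singular value 5, smallest 400/10631
condition number: 5 ÷ (400/10631) = 132.8875
perturbation bound = 132.8875·1/482 = 0.2757
solve Ax = b  →  x = [-55.7735 -29.9725 48.4654]
‖b‖ = 3.3166, ‖x‖ = 79.7366
δb = ε·‖b‖·d = [-0.0015 -0.0064 0.0019]; solving A·Δx = δb gives ‖Δx‖ = 0.1829
realised ‖Δx‖/‖x‖ = 0.0023
realised/bound (from unrounded values) ≈ 0.0083

0.0023
0.2757


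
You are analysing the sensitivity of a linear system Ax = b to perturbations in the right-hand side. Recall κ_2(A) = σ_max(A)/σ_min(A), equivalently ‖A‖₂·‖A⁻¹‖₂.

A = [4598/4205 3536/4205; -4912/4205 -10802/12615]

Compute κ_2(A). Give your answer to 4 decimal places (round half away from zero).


form AᵀA = [53828/21025 121088/63075; 121088/63075 272548/189225] with trace 30280/7569 and determinant 16/7569
solving λ² − 30280/7569·λ + 16/7569 = 0 gives λ = 4, 4/7569
σ_max=√4=2, σ_min=√(4/7569)=(2/87) → κ = 87.0000

87.0000


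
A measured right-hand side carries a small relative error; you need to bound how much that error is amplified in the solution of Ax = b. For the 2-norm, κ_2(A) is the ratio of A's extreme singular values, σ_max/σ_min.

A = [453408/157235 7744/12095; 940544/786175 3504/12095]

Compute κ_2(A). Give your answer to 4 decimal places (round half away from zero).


147.5000

M = AᵀA = [35645522944/3657225625 1603971072/731445125; 1603971072/731445125 72247552/146289025]. tr(M)=22279424/2175625, det(M)=262144/54390625
λ_max, λ_min = (22279424/2175625 ± √496281481445376/4733344140625)/2 = 256/25, 1024/2175625
κ_2(A) = √(λ_max/λ_min) = √((256/25) / (1024/2175625)) = 147.5000


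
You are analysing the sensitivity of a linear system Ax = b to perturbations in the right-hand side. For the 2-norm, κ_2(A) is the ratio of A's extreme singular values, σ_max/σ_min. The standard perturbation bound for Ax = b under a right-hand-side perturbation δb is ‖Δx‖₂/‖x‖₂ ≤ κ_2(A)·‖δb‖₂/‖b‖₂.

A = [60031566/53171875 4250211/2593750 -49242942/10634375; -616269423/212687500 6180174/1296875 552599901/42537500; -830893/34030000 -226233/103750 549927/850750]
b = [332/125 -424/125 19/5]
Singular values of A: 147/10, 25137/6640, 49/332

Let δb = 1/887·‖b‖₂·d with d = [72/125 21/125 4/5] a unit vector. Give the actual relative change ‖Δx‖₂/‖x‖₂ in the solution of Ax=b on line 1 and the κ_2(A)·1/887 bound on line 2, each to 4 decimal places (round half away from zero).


0.0016
0.1123

from the listed singular values, σ₁ = 147/10, σ_n = 49/332
κ_2(A) = (147/10) / (49/332) = 99.6000
κ_2(A)·‖δb‖/‖b‖ = 0.1123
solve Ax = b  →  x = [26.4821 -0.3298 5.7665]
2-norm of b is 5.7446; of x, 27.1047
Δx = A⁻¹·δb where δb = 1/887·5.7446·d; ‖Δx‖ = 0.0439
dividing the unrounded norms, ‖Δx‖/‖x‖ = 0.0016
realised/bound (from unrounded values) ≈ 0.0144


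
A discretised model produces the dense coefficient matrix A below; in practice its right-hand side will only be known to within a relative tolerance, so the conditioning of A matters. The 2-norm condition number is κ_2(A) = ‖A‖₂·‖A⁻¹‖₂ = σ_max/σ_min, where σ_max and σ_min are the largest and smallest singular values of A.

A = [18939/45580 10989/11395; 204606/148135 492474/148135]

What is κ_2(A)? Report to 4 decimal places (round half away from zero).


M = AᵀA = [29217429225/14044146064 17528997375/3511036516; 17528997375/3511036516 10517550525/877759129]. tr(M)=1168628625/83101456, det(M)=50625/20775364
char-poly roots: 225/16 and 900/5193841
σ_max=√(225/16)=(15/4), σ_min=√(900/5193841)=(30/2279) → κ = 284.8750

284.8750


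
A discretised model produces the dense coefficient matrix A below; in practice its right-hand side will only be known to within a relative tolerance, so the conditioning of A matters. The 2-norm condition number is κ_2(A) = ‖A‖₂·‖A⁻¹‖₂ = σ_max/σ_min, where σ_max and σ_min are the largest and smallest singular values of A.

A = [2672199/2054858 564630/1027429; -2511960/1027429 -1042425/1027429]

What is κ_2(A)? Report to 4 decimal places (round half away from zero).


M = AᵀA = [112042974609/14610523876 11671044165/3652630969; 11671044165/3652630969 4863172725/3652630969]. tr(M)=778080861/86452804, det(M)=50625/86452804
λ_max, λ_min = (778080861/86452804 ± √605392319561691321/7474087319462416)/2 = 9, 5625/86452804
κ = σ_max/σ_min = 3/(75/9298) = 371.9200

371.9200


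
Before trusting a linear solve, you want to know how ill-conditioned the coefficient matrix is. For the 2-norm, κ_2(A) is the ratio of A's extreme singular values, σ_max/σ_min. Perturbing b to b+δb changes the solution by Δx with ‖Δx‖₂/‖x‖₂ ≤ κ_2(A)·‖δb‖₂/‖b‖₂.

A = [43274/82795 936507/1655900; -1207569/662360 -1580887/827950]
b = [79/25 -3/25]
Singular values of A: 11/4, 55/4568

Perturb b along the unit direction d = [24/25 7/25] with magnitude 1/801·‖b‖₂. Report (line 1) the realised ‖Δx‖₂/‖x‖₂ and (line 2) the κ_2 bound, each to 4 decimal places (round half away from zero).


0.0013
0.2851

from the listed singular values, σ₁ = 11/4, σ_n = 55/4568
κ = σ_max/σ_min = (11/4)/(55/4568) = 228.4000
worst-case relative error ≤ 228.4000 × 1/801 = 0.2851
solve Ax = b  →  x = [-180.1781 172.1003]
‖b‖ = 3.1623, ‖x‖ = 249.1639
Δx = A⁻¹·δb where δb = 1/801·3.1623·d; ‖Δx‖ = 0.3279
relative error = 0.0013
so the bound overstates the realised error by a factor of ≈ 216.6795 (computed from the unrounded values)


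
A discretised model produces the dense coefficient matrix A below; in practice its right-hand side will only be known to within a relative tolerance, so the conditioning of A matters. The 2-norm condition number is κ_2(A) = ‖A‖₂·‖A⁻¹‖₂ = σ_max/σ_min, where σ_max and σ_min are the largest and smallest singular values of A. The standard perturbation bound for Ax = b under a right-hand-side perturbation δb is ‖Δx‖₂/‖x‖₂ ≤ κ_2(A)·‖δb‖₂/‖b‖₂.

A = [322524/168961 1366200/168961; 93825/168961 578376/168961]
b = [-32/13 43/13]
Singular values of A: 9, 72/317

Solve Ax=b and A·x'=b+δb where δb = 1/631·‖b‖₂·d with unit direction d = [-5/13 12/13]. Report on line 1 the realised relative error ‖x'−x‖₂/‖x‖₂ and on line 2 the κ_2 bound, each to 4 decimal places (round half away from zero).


largest singular value 9, smallest 72/317
κ = σ_max/σ_min = 9/(72/317) = 39.6250
worst-case relative error ≤ 39.6250 × 1/631 = 0.0628
solve Ax = b  →  x = [-17.2060 3.7575]
‖b‖ = 4.1231, ‖x‖ = 17.6115
with δb = [-0.0025 0.0060], A·Δx = δb → ‖Δx‖ = 0.0288
dividing the unrounded norms, ‖Δx‖/‖x‖ = 0.0016
tightness: 0.0016 against a bound of 0.0628 (unrounded ratio ≈ 0.0260)

0.0016
0.0628


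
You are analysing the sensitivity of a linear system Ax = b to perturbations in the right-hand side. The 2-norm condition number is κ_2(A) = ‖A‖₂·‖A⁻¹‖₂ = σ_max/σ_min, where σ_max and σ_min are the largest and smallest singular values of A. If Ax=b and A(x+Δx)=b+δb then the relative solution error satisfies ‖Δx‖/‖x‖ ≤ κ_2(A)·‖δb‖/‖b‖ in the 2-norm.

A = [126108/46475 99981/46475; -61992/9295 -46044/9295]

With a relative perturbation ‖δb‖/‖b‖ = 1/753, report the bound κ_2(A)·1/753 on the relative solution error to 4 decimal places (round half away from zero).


0.1187

AᵀA = [662594256/12780625 496848492/12780625; 496848492/12780625 372765969/12780625]; tr = 41414409/511225, det = 419904/511225
solving λ² − 41414409/511225·λ + 419904/511225 = 0 gives λ = 81, 5184/511225
κ_2(A) = √(λ_max/λ_min) = √(81 / (5184/511225)) = 89.3750
bound on ‖Δx‖/‖x‖: κ·ε = 89.3750·1/753 = 0.1187


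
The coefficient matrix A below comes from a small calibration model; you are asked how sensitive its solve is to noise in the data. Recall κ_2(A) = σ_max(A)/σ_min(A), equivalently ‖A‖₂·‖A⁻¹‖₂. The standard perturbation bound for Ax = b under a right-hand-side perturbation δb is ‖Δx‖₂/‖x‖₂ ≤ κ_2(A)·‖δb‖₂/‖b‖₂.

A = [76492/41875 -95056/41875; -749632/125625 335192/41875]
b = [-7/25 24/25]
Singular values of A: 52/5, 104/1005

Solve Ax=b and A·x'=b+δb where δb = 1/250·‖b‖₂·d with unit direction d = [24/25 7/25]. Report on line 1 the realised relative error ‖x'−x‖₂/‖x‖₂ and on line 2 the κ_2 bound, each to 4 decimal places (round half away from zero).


from the listed singular values, σ₁ = 52/5, σ_n = 104/1005
κ = σ_max/σ_min = (52/5)/(104/1005) = 100.5000
κ_2(A)·‖δb‖/‖b‖ = 0.4020
solve Ax = b  →  x = [-0.0577 0.0769]
2-norm of b is 1.0000; of x, 0.0962
with δb = [0.0038 0.0011], A·Δx = δb → ‖Δx‖ = 0.0387
relative error = 0.4020
so the bound is sharp here: realised error equals the bound

0.4020
0.4020


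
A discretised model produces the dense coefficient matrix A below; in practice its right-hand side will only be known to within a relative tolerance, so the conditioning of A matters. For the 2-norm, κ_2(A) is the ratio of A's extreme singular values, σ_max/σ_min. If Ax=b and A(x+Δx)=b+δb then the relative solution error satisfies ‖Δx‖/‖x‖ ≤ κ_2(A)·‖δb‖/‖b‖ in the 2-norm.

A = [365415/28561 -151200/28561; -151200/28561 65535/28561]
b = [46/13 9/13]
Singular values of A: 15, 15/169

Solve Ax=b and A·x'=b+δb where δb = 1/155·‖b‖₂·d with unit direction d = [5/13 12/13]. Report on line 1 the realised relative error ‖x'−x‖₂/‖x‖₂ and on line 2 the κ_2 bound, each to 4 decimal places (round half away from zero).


0.0116
1.0903

from the listed singular values, σ₁ = 15, σ_n = 15/169
condition number: 15 ÷ (15/169) = 169.0000
perturbation bound = 169.0000·1/155 = 1.0903
solve Ax = b  →  x = [8.8513 20.7231]
2-norm of b is 3.6056; of x, 22.5342
re-solving with b+δb shifts x by Δx of norm 0.2621
realised ‖Δx‖/‖x‖ = 0.0116
so the bound overstates the realised error by a factor of ≈ 93.7480 (computed from the unrounded values)
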